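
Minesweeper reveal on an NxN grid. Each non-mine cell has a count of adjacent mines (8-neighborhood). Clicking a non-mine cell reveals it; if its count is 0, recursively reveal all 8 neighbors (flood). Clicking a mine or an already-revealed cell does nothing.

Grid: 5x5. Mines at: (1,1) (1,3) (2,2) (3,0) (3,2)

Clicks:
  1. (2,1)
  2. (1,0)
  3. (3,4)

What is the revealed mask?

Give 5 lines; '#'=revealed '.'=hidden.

Click 1 (2,1) count=4: revealed 1 new [(2,1)] -> total=1
Click 2 (1,0) count=1: revealed 1 new [(1,0)] -> total=2
Click 3 (3,4) count=0: revealed 6 new [(2,3) (2,4) (3,3) (3,4) (4,3) (4,4)] -> total=8

Answer: .....
#....
.#.##
...##
...##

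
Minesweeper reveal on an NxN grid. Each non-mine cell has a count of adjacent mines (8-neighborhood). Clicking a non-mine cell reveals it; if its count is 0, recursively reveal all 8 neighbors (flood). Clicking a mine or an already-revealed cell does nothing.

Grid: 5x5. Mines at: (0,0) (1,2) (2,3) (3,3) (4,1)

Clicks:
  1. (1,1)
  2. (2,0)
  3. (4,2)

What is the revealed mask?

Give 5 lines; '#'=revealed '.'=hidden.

Click 1 (1,1) count=2: revealed 1 new [(1,1)] -> total=1
Click 2 (2,0) count=0: revealed 5 new [(1,0) (2,0) (2,1) (3,0) (3,1)] -> total=6
Click 3 (4,2) count=2: revealed 1 new [(4,2)] -> total=7

Answer: .....
##...
##...
##...
..#..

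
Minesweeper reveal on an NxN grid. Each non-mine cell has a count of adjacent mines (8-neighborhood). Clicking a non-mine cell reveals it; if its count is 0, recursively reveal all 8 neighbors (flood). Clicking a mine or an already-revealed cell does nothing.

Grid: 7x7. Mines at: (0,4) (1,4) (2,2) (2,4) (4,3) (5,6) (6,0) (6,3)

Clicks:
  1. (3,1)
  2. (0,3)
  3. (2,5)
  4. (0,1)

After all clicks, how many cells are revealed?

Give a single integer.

Click 1 (3,1) count=1: revealed 1 new [(3,1)] -> total=1
Click 2 (0,3) count=2: revealed 1 new [(0,3)] -> total=2
Click 3 (2,5) count=2: revealed 1 new [(2,5)] -> total=3
Click 4 (0,1) count=0: revealed 17 new [(0,0) (0,1) (0,2) (1,0) (1,1) (1,2) (1,3) (2,0) (2,1) (3,0) (3,2) (4,0) (4,1) (4,2) (5,0) (5,1) (5,2)] -> total=20

Answer: 20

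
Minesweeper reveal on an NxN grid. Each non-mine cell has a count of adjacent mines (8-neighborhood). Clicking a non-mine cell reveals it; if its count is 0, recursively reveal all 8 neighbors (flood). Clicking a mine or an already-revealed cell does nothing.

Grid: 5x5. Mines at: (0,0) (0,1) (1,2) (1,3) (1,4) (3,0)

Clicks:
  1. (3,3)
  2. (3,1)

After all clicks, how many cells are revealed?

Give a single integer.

Answer: 12

Derivation:
Click 1 (3,3) count=0: revealed 12 new [(2,1) (2,2) (2,3) (2,4) (3,1) (3,2) (3,3) (3,4) (4,1) (4,2) (4,3) (4,4)] -> total=12
Click 2 (3,1) count=1: revealed 0 new [(none)] -> total=12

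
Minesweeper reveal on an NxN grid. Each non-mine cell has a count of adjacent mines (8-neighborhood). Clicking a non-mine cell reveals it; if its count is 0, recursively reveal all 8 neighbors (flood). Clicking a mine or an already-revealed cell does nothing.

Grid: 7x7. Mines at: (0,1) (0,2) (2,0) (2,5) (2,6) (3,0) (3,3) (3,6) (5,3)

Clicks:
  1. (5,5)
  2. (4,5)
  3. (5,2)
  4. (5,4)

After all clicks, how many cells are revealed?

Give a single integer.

Answer: 10

Derivation:
Click 1 (5,5) count=0: revealed 9 new [(4,4) (4,5) (4,6) (5,4) (5,5) (5,6) (6,4) (6,5) (6,6)] -> total=9
Click 2 (4,5) count=1: revealed 0 new [(none)] -> total=9
Click 3 (5,2) count=1: revealed 1 new [(5,2)] -> total=10
Click 4 (5,4) count=1: revealed 0 new [(none)] -> total=10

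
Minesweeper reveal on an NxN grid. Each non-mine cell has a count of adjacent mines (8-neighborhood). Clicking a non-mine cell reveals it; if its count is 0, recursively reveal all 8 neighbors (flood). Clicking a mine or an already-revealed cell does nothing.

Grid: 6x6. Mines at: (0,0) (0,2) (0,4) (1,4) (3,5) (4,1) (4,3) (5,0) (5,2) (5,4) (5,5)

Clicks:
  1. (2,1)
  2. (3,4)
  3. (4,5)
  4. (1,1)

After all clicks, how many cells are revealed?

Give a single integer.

Click 1 (2,1) count=0: revealed 12 new [(1,0) (1,1) (1,2) (1,3) (2,0) (2,1) (2,2) (2,3) (3,0) (3,1) (3,2) (3,3)] -> total=12
Click 2 (3,4) count=2: revealed 1 new [(3,4)] -> total=13
Click 3 (4,5) count=3: revealed 1 new [(4,5)] -> total=14
Click 4 (1,1) count=2: revealed 0 new [(none)] -> total=14

Answer: 14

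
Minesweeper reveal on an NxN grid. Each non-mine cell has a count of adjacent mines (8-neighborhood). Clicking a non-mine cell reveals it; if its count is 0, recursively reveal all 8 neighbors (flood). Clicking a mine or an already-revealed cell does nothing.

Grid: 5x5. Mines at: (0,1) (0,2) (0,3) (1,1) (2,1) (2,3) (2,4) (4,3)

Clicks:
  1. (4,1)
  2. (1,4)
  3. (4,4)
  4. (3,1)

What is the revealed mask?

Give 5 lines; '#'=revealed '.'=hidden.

Click 1 (4,1) count=0: revealed 6 new [(3,0) (3,1) (3,2) (4,0) (4,1) (4,2)] -> total=6
Click 2 (1,4) count=3: revealed 1 new [(1,4)] -> total=7
Click 3 (4,4) count=1: revealed 1 new [(4,4)] -> total=8
Click 4 (3,1) count=1: revealed 0 new [(none)] -> total=8

Answer: .....
....#
.....
###..
###.#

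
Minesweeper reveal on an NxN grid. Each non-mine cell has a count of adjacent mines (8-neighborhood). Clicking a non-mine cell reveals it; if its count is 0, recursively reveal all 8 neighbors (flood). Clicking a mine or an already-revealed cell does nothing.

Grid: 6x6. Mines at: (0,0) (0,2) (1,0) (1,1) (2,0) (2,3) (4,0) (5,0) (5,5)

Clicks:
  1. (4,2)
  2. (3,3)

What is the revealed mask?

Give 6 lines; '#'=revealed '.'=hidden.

Answer: ......
......
......
.####.
.####.
.####.

Derivation:
Click 1 (4,2) count=0: revealed 12 new [(3,1) (3,2) (3,3) (3,4) (4,1) (4,2) (4,3) (4,4) (5,1) (5,2) (5,3) (5,4)] -> total=12
Click 2 (3,3) count=1: revealed 0 new [(none)] -> total=12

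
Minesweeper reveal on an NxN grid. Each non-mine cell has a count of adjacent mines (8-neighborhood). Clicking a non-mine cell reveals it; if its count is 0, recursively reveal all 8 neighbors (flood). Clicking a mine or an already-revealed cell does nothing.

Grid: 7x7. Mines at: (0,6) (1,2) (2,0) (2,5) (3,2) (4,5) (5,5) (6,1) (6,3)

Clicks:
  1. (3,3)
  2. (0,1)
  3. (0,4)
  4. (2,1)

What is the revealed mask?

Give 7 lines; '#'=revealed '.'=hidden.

Click 1 (3,3) count=1: revealed 1 new [(3,3)] -> total=1
Click 2 (0,1) count=1: revealed 1 new [(0,1)] -> total=2
Click 3 (0,4) count=0: revealed 6 new [(0,3) (0,4) (0,5) (1,3) (1,4) (1,5)] -> total=8
Click 4 (2,1) count=3: revealed 1 new [(2,1)] -> total=9

Answer: .#.###.
...###.
.#.....
...#...
.......
.......
.......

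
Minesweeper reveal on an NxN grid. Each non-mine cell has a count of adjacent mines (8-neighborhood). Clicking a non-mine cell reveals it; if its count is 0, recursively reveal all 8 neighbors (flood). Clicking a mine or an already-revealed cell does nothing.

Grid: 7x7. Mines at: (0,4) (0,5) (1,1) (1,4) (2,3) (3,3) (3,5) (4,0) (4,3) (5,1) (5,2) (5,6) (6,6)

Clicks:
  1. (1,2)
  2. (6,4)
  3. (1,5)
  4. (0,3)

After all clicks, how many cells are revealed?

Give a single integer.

Answer: 9

Derivation:
Click 1 (1,2) count=2: revealed 1 new [(1,2)] -> total=1
Click 2 (6,4) count=0: revealed 6 new [(5,3) (5,4) (5,5) (6,3) (6,4) (6,5)] -> total=7
Click 3 (1,5) count=3: revealed 1 new [(1,5)] -> total=8
Click 4 (0,3) count=2: revealed 1 new [(0,3)] -> total=9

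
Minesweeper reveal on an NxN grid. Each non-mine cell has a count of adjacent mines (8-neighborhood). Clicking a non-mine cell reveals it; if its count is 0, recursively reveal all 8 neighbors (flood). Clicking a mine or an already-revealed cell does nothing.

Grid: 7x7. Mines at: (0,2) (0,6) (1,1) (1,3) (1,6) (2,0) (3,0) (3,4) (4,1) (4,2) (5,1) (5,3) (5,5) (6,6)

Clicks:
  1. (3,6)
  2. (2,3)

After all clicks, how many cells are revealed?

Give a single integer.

Click 1 (3,6) count=0: revealed 6 new [(2,5) (2,6) (3,5) (3,6) (4,5) (4,6)] -> total=6
Click 2 (2,3) count=2: revealed 1 new [(2,3)] -> total=7

Answer: 7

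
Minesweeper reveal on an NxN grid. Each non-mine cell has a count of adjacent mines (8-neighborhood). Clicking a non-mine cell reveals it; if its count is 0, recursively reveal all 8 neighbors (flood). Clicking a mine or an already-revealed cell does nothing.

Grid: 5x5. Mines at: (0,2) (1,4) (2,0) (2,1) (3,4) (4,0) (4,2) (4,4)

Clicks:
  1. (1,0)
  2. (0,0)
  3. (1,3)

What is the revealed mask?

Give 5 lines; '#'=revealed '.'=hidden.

Answer: ##...
##.#.
.....
.....
.....

Derivation:
Click 1 (1,0) count=2: revealed 1 new [(1,0)] -> total=1
Click 2 (0,0) count=0: revealed 3 new [(0,0) (0,1) (1,1)] -> total=4
Click 3 (1,3) count=2: revealed 1 new [(1,3)] -> total=5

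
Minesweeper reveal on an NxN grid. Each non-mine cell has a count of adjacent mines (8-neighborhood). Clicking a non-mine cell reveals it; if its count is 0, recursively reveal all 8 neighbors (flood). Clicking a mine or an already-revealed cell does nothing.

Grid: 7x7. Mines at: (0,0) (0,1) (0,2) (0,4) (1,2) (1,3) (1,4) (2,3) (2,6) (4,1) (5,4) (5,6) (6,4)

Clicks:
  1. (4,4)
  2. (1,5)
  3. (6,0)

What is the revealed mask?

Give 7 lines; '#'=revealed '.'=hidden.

Answer: .......
.....#.
.......
.......
....#..
####...
####...

Derivation:
Click 1 (4,4) count=1: revealed 1 new [(4,4)] -> total=1
Click 2 (1,5) count=3: revealed 1 new [(1,5)] -> total=2
Click 3 (6,0) count=0: revealed 8 new [(5,0) (5,1) (5,2) (5,3) (6,0) (6,1) (6,2) (6,3)] -> total=10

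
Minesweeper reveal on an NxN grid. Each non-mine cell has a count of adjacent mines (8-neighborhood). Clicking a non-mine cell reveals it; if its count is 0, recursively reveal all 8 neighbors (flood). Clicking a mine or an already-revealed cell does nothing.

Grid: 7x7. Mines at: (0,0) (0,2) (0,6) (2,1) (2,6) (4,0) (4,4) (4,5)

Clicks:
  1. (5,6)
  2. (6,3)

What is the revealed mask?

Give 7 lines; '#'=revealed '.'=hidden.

Click 1 (5,6) count=1: revealed 1 new [(5,6)] -> total=1
Click 2 (6,3) count=0: revealed 19 new [(3,1) (3,2) (3,3) (4,1) (4,2) (4,3) (5,0) (5,1) (5,2) (5,3) (5,4) (5,5) (6,0) (6,1) (6,2) (6,3) (6,4) (6,5) (6,6)] -> total=20

Answer: .......
.......
.......
.###...
.###...
#######
#######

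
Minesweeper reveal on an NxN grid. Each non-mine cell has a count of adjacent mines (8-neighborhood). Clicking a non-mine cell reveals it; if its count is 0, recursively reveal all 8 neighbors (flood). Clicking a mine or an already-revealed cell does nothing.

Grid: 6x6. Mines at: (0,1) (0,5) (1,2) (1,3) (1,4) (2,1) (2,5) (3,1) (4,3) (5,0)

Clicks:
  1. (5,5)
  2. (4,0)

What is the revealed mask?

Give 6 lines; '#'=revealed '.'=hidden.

Click 1 (5,5) count=0: revealed 6 new [(3,4) (3,5) (4,4) (4,5) (5,4) (5,5)] -> total=6
Click 2 (4,0) count=2: revealed 1 new [(4,0)] -> total=7

Answer: ......
......
......
....##
#...##
....##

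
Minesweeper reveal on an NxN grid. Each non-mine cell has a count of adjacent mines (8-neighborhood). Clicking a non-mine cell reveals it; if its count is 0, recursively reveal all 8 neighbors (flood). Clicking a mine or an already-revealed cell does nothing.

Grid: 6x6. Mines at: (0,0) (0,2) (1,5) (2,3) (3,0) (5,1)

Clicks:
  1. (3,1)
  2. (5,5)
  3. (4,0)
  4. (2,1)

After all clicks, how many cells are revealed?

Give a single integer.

Click 1 (3,1) count=1: revealed 1 new [(3,1)] -> total=1
Click 2 (5,5) count=0: revealed 14 new [(2,4) (2,5) (3,2) (3,3) (3,4) (3,5) (4,2) (4,3) (4,4) (4,5) (5,2) (5,3) (5,4) (5,5)] -> total=15
Click 3 (4,0) count=2: revealed 1 new [(4,0)] -> total=16
Click 4 (2,1) count=1: revealed 1 new [(2,1)] -> total=17

Answer: 17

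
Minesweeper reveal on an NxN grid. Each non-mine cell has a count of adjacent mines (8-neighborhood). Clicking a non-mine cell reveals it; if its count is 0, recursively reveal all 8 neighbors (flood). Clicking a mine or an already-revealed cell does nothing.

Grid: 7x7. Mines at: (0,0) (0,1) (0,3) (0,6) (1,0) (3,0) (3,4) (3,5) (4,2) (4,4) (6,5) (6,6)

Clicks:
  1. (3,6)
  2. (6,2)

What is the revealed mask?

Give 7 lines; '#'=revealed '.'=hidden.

Answer: .......
.......
.......
......#
##.....
#####..
#####..

Derivation:
Click 1 (3,6) count=1: revealed 1 new [(3,6)] -> total=1
Click 2 (6,2) count=0: revealed 12 new [(4,0) (4,1) (5,0) (5,1) (5,2) (5,3) (5,4) (6,0) (6,1) (6,2) (6,3) (6,4)] -> total=13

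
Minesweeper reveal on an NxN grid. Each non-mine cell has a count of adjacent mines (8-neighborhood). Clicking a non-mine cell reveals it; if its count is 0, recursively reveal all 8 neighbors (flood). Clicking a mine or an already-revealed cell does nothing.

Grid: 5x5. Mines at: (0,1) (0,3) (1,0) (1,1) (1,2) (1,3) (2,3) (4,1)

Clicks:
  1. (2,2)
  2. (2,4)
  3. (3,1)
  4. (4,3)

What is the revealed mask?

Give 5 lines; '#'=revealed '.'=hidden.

Click 1 (2,2) count=4: revealed 1 new [(2,2)] -> total=1
Click 2 (2,4) count=2: revealed 1 new [(2,4)] -> total=2
Click 3 (3,1) count=1: revealed 1 new [(3,1)] -> total=3
Click 4 (4,3) count=0: revealed 6 new [(3,2) (3,3) (3,4) (4,2) (4,3) (4,4)] -> total=9

Answer: .....
.....
..#.#
.####
..###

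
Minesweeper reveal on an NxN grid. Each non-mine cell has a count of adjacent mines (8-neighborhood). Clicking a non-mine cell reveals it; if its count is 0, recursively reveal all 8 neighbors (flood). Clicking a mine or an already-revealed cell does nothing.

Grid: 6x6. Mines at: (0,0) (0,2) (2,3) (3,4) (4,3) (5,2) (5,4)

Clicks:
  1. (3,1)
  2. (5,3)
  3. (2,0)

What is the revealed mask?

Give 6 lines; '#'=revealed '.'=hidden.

Click 1 (3,1) count=0: revealed 14 new [(1,0) (1,1) (1,2) (2,0) (2,1) (2,2) (3,0) (3,1) (3,2) (4,0) (4,1) (4,2) (5,0) (5,1)] -> total=14
Click 2 (5,3) count=3: revealed 1 new [(5,3)] -> total=15
Click 3 (2,0) count=0: revealed 0 new [(none)] -> total=15

Answer: ......
###...
###...
###...
###...
##.#..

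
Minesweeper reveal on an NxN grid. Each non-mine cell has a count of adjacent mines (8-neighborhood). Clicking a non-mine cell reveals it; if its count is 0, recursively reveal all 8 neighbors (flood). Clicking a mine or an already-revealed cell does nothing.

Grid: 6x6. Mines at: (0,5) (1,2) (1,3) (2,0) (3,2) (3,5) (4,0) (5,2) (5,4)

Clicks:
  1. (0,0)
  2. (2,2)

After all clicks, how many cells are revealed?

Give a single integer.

Answer: 5

Derivation:
Click 1 (0,0) count=0: revealed 4 new [(0,0) (0,1) (1,0) (1,1)] -> total=4
Click 2 (2,2) count=3: revealed 1 new [(2,2)] -> total=5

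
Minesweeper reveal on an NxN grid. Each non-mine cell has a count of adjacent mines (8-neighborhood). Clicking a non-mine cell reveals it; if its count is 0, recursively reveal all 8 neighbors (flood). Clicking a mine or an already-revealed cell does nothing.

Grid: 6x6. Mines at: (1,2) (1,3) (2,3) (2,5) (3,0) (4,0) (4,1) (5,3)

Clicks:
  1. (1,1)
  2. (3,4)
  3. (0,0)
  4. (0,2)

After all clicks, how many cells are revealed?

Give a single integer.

Answer: 8

Derivation:
Click 1 (1,1) count=1: revealed 1 new [(1,1)] -> total=1
Click 2 (3,4) count=2: revealed 1 new [(3,4)] -> total=2
Click 3 (0,0) count=0: revealed 5 new [(0,0) (0,1) (1,0) (2,0) (2,1)] -> total=7
Click 4 (0,2) count=2: revealed 1 new [(0,2)] -> total=8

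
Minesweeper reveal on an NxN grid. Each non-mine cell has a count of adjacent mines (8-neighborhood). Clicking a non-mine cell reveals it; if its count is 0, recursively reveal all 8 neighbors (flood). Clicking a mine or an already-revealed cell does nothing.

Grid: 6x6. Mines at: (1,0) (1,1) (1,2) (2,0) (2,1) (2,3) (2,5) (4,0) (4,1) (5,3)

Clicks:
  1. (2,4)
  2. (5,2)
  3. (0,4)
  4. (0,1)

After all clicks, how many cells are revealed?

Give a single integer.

Click 1 (2,4) count=2: revealed 1 new [(2,4)] -> total=1
Click 2 (5,2) count=2: revealed 1 new [(5,2)] -> total=2
Click 3 (0,4) count=0: revealed 6 new [(0,3) (0,4) (0,5) (1,3) (1,4) (1,5)] -> total=8
Click 4 (0,1) count=3: revealed 1 new [(0,1)] -> total=9

Answer: 9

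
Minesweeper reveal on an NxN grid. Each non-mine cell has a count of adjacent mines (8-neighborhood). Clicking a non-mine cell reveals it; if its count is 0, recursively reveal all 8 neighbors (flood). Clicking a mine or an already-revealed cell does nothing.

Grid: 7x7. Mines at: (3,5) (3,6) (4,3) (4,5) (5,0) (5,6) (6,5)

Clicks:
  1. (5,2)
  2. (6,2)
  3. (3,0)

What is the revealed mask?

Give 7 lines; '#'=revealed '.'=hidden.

Answer: #######
#######
#######
#####..
###....
.####..
.####..

Derivation:
Click 1 (5,2) count=1: revealed 1 new [(5,2)] -> total=1
Click 2 (6,2) count=0: revealed 7 new [(5,1) (5,3) (5,4) (6,1) (6,2) (6,3) (6,4)] -> total=8
Click 3 (3,0) count=0: revealed 29 new [(0,0) (0,1) (0,2) (0,3) (0,4) (0,5) (0,6) (1,0) (1,1) (1,2) (1,3) (1,4) (1,5) (1,6) (2,0) (2,1) (2,2) (2,3) (2,4) (2,5) (2,6) (3,0) (3,1) (3,2) (3,3) (3,4) (4,0) (4,1) (4,2)] -> total=37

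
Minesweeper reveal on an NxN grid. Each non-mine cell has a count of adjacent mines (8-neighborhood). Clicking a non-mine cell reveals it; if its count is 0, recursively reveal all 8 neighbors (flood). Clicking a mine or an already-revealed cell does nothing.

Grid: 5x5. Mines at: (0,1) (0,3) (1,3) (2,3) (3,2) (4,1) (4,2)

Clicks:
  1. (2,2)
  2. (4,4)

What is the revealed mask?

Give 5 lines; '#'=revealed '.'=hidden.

Answer: .....
.....
..#..
...##
...##

Derivation:
Click 1 (2,2) count=3: revealed 1 new [(2,2)] -> total=1
Click 2 (4,4) count=0: revealed 4 new [(3,3) (3,4) (4,3) (4,4)] -> total=5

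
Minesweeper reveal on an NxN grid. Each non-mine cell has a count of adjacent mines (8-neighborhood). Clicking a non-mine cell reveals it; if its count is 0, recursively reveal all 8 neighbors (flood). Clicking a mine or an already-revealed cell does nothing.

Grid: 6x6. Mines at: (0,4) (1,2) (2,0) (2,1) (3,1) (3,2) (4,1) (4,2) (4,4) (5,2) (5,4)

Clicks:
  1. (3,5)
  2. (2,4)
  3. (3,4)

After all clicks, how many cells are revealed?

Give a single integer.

Answer: 9

Derivation:
Click 1 (3,5) count=1: revealed 1 new [(3,5)] -> total=1
Click 2 (2,4) count=0: revealed 8 new [(1,3) (1,4) (1,5) (2,3) (2,4) (2,5) (3,3) (3,4)] -> total=9
Click 3 (3,4) count=1: revealed 0 new [(none)] -> total=9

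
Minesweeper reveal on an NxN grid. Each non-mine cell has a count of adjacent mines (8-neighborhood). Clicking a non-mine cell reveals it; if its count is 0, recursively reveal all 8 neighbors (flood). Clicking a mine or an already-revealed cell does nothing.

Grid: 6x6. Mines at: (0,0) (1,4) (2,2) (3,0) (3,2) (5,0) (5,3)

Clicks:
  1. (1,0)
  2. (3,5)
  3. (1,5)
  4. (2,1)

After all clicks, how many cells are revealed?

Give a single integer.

Click 1 (1,0) count=1: revealed 1 new [(1,0)] -> total=1
Click 2 (3,5) count=0: revealed 11 new [(2,3) (2,4) (2,5) (3,3) (3,4) (3,5) (4,3) (4,4) (4,5) (5,4) (5,5)] -> total=12
Click 3 (1,5) count=1: revealed 1 new [(1,5)] -> total=13
Click 4 (2,1) count=3: revealed 1 new [(2,1)] -> total=14

Answer: 14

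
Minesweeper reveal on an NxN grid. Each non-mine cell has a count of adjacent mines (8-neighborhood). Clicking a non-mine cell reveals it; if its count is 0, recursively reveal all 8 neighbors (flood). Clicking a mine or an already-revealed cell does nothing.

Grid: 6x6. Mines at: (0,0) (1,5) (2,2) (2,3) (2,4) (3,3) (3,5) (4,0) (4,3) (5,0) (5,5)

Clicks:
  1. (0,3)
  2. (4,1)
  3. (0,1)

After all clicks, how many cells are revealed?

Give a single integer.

Click 1 (0,3) count=0: revealed 8 new [(0,1) (0,2) (0,3) (0,4) (1,1) (1,2) (1,3) (1,4)] -> total=8
Click 2 (4,1) count=2: revealed 1 new [(4,1)] -> total=9
Click 3 (0,1) count=1: revealed 0 new [(none)] -> total=9

Answer: 9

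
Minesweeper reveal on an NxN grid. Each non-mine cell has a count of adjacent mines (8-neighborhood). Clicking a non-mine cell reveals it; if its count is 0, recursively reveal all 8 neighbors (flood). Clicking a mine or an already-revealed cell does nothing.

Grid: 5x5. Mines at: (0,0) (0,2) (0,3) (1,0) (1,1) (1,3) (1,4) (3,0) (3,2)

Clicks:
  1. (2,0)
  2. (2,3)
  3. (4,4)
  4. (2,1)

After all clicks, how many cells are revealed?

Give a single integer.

Answer: 8

Derivation:
Click 1 (2,0) count=3: revealed 1 new [(2,0)] -> total=1
Click 2 (2,3) count=3: revealed 1 new [(2,3)] -> total=2
Click 3 (4,4) count=0: revealed 5 new [(2,4) (3,3) (3,4) (4,3) (4,4)] -> total=7
Click 4 (2,1) count=4: revealed 1 new [(2,1)] -> total=8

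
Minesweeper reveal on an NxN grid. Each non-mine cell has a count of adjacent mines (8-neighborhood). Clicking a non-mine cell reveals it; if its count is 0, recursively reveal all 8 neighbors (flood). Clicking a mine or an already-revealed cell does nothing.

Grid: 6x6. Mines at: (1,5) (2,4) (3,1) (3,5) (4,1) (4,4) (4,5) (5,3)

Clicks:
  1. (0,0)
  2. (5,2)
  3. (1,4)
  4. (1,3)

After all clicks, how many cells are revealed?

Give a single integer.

Click 1 (0,0) count=0: revealed 14 new [(0,0) (0,1) (0,2) (0,3) (0,4) (1,0) (1,1) (1,2) (1,3) (1,4) (2,0) (2,1) (2,2) (2,3)] -> total=14
Click 2 (5,2) count=2: revealed 1 new [(5,2)] -> total=15
Click 3 (1,4) count=2: revealed 0 new [(none)] -> total=15
Click 4 (1,3) count=1: revealed 0 new [(none)] -> total=15

Answer: 15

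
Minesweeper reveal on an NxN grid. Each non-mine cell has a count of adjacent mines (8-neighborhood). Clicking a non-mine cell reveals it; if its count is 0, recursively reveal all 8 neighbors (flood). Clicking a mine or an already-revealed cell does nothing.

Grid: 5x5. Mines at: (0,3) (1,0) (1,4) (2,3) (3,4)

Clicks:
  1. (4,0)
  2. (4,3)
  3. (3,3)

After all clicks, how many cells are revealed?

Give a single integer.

Click 1 (4,0) count=0: revealed 11 new [(2,0) (2,1) (2,2) (3,0) (3,1) (3,2) (3,3) (4,0) (4,1) (4,2) (4,3)] -> total=11
Click 2 (4,3) count=1: revealed 0 new [(none)] -> total=11
Click 3 (3,3) count=2: revealed 0 new [(none)] -> total=11

Answer: 11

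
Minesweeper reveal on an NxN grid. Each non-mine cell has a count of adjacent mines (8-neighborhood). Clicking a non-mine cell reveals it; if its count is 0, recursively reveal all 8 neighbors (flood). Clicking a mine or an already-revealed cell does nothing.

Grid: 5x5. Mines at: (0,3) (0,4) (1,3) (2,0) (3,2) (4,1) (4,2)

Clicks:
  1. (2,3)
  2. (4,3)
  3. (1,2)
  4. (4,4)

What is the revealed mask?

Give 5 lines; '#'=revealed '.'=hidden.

Answer: .....
..#..
...##
...##
...##

Derivation:
Click 1 (2,3) count=2: revealed 1 new [(2,3)] -> total=1
Click 2 (4,3) count=2: revealed 1 new [(4,3)] -> total=2
Click 3 (1,2) count=2: revealed 1 new [(1,2)] -> total=3
Click 4 (4,4) count=0: revealed 4 new [(2,4) (3,3) (3,4) (4,4)] -> total=7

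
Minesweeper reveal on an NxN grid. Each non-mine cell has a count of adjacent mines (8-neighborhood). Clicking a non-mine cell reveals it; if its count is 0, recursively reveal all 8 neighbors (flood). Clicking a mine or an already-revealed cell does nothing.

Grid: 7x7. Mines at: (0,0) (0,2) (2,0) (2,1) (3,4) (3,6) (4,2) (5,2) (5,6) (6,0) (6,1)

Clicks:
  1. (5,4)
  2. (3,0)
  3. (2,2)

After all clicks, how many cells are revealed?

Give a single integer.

Answer: 11

Derivation:
Click 1 (5,4) count=0: revealed 9 new [(4,3) (4,4) (4,5) (5,3) (5,4) (5,5) (6,3) (6,4) (6,5)] -> total=9
Click 2 (3,0) count=2: revealed 1 new [(3,0)] -> total=10
Click 3 (2,2) count=1: revealed 1 new [(2,2)] -> total=11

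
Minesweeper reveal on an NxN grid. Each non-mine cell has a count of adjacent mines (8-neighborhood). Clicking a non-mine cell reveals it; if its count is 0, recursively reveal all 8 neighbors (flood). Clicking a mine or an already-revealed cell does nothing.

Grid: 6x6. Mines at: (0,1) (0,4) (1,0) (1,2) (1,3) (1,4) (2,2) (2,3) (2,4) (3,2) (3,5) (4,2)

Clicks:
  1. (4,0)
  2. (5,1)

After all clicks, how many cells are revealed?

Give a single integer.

Answer: 8

Derivation:
Click 1 (4,0) count=0: revealed 8 new [(2,0) (2,1) (3,0) (3,1) (4,0) (4,1) (5,0) (5,1)] -> total=8
Click 2 (5,1) count=1: revealed 0 new [(none)] -> total=8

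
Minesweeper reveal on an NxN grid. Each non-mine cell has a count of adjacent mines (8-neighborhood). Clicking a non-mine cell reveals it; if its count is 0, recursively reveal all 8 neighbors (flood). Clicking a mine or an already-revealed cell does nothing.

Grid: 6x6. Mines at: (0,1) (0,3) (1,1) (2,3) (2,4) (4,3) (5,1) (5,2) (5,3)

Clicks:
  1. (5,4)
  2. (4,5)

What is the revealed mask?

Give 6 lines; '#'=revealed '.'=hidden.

Answer: ......
......
......
....##
....##
....##

Derivation:
Click 1 (5,4) count=2: revealed 1 new [(5,4)] -> total=1
Click 2 (4,5) count=0: revealed 5 new [(3,4) (3,5) (4,4) (4,5) (5,5)] -> total=6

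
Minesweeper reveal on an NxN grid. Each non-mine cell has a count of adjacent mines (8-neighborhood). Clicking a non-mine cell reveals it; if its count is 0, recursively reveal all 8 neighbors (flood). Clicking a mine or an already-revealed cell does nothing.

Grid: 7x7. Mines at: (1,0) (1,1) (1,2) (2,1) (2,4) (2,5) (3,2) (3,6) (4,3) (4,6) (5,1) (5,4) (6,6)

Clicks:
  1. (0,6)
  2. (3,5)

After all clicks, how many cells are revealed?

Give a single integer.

Answer: 9

Derivation:
Click 1 (0,6) count=0: revealed 8 new [(0,3) (0,4) (0,5) (0,6) (1,3) (1,4) (1,5) (1,6)] -> total=8
Click 2 (3,5) count=4: revealed 1 new [(3,5)] -> total=9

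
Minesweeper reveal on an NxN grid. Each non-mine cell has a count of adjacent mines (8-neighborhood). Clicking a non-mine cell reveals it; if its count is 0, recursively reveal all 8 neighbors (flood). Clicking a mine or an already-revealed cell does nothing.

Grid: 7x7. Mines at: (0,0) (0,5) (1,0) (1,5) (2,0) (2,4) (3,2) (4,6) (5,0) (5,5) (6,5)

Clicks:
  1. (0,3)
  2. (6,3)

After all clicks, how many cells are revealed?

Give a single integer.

Click 1 (0,3) count=0: revealed 11 new [(0,1) (0,2) (0,3) (0,4) (1,1) (1,2) (1,3) (1,4) (2,1) (2,2) (2,3)] -> total=11
Click 2 (6,3) count=0: revealed 12 new [(4,1) (4,2) (4,3) (4,4) (5,1) (5,2) (5,3) (5,4) (6,1) (6,2) (6,3) (6,4)] -> total=23

Answer: 23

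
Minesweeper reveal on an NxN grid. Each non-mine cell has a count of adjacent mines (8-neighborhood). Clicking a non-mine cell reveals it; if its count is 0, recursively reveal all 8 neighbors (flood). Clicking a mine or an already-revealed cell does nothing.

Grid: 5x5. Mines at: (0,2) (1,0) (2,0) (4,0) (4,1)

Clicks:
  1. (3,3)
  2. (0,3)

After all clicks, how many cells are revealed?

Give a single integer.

Answer: 17

Derivation:
Click 1 (3,3) count=0: revealed 17 new [(0,3) (0,4) (1,1) (1,2) (1,3) (1,4) (2,1) (2,2) (2,3) (2,4) (3,1) (3,2) (3,3) (3,4) (4,2) (4,3) (4,4)] -> total=17
Click 2 (0,3) count=1: revealed 0 new [(none)] -> total=17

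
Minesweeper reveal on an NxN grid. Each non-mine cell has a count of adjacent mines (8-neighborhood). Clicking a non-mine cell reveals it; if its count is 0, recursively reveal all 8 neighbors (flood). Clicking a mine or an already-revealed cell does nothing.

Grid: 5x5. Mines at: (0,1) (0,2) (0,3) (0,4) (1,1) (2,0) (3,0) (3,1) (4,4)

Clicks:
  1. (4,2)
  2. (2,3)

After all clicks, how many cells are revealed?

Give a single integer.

Click 1 (4,2) count=1: revealed 1 new [(4,2)] -> total=1
Click 2 (2,3) count=0: revealed 9 new [(1,2) (1,3) (1,4) (2,2) (2,3) (2,4) (3,2) (3,3) (3,4)] -> total=10

Answer: 10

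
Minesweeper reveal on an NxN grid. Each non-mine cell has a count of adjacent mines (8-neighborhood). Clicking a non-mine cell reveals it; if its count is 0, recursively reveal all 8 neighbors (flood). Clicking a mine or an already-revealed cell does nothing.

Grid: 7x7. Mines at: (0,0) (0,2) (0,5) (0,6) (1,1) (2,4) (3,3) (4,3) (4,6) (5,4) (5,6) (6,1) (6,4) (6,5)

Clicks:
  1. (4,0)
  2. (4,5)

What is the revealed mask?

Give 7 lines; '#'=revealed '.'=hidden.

Answer: .......
.......
###....
###....
###..#.
###....
.......

Derivation:
Click 1 (4,0) count=0: revealed 12 new [(2,0) (2,1) (2,2) (3,0) (3,1) (3,2) (4,0) (4,1) (4,2) (5,0) (5,1) (5,2)] -> total=12
Click 2 (4,5) count=3: revealed 1 new [(4,5)] -> total=13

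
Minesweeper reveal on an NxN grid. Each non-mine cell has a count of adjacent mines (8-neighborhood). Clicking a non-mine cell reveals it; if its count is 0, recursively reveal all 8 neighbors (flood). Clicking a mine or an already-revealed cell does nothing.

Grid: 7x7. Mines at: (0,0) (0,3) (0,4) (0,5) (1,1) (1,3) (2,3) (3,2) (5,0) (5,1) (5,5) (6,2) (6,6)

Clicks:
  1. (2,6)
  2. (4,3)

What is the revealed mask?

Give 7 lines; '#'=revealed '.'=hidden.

Answer: .......
....###
....###
....###
...####
.......
.......

Derivation:
Click 1 (2,6) count=0: revealed 12 new [(1,4) (1,5) (1,6) (2,4) (2,5) (2,6) (3,4) (3,5) (3,6) (4,4) (4,5) (4,6)] -> total=12
Click 2 (4,3) count=1: revealed 1 new [(4,3)] -> total=13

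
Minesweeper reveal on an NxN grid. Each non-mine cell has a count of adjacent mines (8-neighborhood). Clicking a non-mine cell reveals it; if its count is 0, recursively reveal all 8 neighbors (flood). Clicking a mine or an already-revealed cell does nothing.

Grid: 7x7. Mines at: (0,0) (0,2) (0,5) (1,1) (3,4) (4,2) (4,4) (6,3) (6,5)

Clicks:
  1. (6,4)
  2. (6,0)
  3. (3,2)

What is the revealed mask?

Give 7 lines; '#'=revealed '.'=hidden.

Click 1 (6,4) count=2: revealed 1 new [(6,4)] -> total=1
Click 2 (6,0) count=0: revealed 12 new [(2,0) (2,1) (3,0) (3,1) (4,0) (4,1) (5,0) (5,1) (5,2) (6,0) (6,1) (6,2)] -> total=13
Click 3 (3,2) count=1: revealed 1 new [(3,2)] -> total=14

Answer: .......
.......
##.....
###....
##.....
###....
###.#..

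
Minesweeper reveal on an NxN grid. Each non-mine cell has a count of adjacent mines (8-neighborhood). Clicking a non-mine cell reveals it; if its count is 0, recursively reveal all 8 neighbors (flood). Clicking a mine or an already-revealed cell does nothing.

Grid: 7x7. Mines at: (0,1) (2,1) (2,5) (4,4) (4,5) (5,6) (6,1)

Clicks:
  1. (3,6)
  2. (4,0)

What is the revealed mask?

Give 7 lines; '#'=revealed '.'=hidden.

Answer: .......
.......
.......
####..#
####...
####...
.......

Derivation:
Click 1 (3,6) count=2: revealed 1 new [(3,6)] -> total=1
Click 2 (4,0) count=0: revealed 12 new [(3,0) (3,1) (3,2) (3,3) (4,0) (4,1) (4,2) (4,3) (5,0) (5,1) (5,2) (5,3)] -> total=13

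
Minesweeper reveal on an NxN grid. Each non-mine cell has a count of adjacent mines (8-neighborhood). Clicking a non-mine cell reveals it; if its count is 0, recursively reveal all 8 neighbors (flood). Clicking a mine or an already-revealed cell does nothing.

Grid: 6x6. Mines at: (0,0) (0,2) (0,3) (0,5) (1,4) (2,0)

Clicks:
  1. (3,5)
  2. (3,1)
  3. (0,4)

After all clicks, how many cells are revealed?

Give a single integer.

Answer: 27

Derivation:
Click 1 (3,5) count=0: revealed 26 new [(1,1) (1,2) (1,3) (2,1) (2,2) (2,3) (2,4) (2,5) (3,0) (3,1) (3,2) (3,3) (3,4) (3,5) (4,0) (4,1) (4,2) (4,3) (4,4) (4,5) (5,0) (5,1) (5,2) (5,3) (5,4) (5,5)] -> total=26
Click 2 (3,1) count=1: revealed 0 new [(none)] -> total=26
Click 3 (0,4) count=3: revealed 1 new [(0,4)] -> total=27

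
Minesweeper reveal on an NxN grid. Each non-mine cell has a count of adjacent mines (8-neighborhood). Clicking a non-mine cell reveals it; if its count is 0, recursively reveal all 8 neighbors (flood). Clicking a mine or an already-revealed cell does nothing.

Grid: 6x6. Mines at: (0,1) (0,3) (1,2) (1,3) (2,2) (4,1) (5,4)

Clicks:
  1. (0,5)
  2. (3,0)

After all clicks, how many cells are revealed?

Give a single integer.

Answer: 14

Derivation:
Click 1 (0,5) count=0: revealed 13 new [(0,4) (0,5) (1,4) (1,5) (2,3) (2,4) (2,5) (3,3) (3,4) (3,5) (4,3) (4,4) (4,5)] -> total=13
Click 2 (3,0) count=1: revealed 1 new [(3,0)] -> total=14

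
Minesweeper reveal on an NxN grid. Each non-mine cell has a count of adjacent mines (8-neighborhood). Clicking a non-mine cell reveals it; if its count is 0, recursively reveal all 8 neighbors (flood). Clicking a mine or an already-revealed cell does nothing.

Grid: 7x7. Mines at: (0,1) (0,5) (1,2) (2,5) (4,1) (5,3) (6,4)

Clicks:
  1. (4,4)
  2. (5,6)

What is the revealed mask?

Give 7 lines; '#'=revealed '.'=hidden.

Click 1 (4,4) count=1: revealed 1 new [(4,4)] -> total=1
Click 2 (5,6) count=0: revealed 10 new [(3,4) (3,5) (3,6) (4,5) (4,6) (5,4) (5,5) (5,6) (6,5) (6,6)] -> total=11

Answer: .......
.......
.......
....###
....###
....###
.....##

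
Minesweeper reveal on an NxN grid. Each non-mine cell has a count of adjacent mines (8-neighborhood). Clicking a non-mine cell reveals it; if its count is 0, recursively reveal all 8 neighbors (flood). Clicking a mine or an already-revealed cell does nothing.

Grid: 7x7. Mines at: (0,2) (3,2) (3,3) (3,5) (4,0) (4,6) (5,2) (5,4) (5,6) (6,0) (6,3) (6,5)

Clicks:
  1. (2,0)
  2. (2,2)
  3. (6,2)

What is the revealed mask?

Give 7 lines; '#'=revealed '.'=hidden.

Answer: ##.....
##.....
###....
##.....
.......
.......
..#....

Derivation:
Click 1 (2,0) count=0: revealed 8 new [(0,0) (0,1) (1,0) (1,1) (2,0) (2,1) (3,0) (3,1)] -> total=8
Click 2 (2,2) count=2: revealed 1 new [(2,2)] -> total=9
Click 3 (6,2) count=2: revealed 1 new [(6,2)] -> total=10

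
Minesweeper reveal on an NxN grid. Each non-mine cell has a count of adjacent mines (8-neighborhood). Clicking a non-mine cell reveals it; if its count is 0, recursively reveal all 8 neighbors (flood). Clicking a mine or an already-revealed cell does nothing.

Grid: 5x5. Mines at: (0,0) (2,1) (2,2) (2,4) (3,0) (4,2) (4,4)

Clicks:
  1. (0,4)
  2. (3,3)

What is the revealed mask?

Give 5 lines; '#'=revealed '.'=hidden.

Click 1 (0,4) count=0: revealed 8 new [(0,1) (0,2) (0,3) (0,4) (1,1) (1,2) (1,3) (1,4)] -> total=8
Click 2 (3,3) count=4: revealed 1 new [(3,3)] -> total=9

Answer: .####
.####
.....
...#.
.....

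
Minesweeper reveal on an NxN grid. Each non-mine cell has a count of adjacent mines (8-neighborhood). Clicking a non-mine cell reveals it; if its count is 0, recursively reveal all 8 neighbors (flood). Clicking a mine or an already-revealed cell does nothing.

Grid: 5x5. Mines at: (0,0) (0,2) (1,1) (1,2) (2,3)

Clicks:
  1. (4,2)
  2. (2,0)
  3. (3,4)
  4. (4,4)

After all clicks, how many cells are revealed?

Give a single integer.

Answer: 13

Derivation:
Click 1 (4,2) count=0: revealed 13 new [(2,0) (2,1) (2,2) (3,0) (3,1) (3,2) (3,3) (3,4) (4,0) (4,1) (4,2) (4,3) (4,4)] -> total=13
Click 2 (2,0) count=1: revealed 0 new [(none)] -> total=13
Click 3 (3,4) count=1: revealed 0 new [(none)] -> total=13
Click 4 (4,4) count=0: revealed 0 new [(none)] -> total=13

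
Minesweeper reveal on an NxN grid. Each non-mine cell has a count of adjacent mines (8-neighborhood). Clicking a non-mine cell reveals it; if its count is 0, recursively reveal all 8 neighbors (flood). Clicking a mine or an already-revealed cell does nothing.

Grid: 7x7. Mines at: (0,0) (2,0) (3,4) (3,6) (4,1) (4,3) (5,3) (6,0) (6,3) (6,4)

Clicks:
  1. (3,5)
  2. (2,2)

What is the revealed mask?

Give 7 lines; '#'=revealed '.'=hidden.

Answer: .######
.######
.######
.###.#.
.......
.......
.......

Derivation:
Click 1 (3,5) count=2: revealed 1 new [(3,5)] -> total=1
Click 2 (2,2) count=0: revealed 21 new [(0,1) (0,2) (0,3) (0,4) (0,5) (0,6) (1,1) (1,2) (1,3) (1,4) (1,5) (1,6) (2,1) (2,2) (2,3) (2,4) (2,5) (2,6) (3,1) (3,2) (3,3)] -> total=22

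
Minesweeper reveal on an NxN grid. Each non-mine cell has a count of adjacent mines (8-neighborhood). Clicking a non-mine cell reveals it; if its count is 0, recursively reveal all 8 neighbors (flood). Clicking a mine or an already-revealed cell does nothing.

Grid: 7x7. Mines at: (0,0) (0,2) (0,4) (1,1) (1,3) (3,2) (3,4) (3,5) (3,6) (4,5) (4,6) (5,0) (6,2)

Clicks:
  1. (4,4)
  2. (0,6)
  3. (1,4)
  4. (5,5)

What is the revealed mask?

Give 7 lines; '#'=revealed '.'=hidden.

Answer: .....##
....###
.....##
.......
....#..
.....#.
.......

Derivation:
Click 1 (4,4) count=3: revealed 1 new [(4,4)] -> total=1
Click 2 (0,6) count=0: revealed 6 new [(0,5) (0,6) (1,5) (1,6) (2,5) (2,6)] -> total=7
Click 3 (1,4) count=2: revealed 1 new [(1,4)] -> total=8
Click 4 (5,5) count=2: revealed 1 new [(5,5)] -> total=9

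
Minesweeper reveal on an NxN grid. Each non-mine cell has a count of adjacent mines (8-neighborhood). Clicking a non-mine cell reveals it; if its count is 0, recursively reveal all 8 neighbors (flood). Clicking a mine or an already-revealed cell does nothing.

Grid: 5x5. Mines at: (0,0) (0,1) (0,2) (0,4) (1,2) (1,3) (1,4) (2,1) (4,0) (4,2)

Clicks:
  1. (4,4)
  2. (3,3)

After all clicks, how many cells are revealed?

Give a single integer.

Click 1 (4,4) count=0: revealed 6 new [(2,3) (2,4) (3,3) (3,4) (4,3) (4,4)] -> total=6
Click 2 (3,3) count=1: revealed 0 new [(none)] -> total=6

Answer: 6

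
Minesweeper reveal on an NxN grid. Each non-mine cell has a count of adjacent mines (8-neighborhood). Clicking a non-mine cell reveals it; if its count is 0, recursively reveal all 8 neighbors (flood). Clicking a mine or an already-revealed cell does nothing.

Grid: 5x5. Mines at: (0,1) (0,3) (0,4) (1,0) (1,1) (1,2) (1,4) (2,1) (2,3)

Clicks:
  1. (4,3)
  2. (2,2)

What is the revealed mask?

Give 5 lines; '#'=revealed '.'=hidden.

Answer: .....
.....
..#..
#####
#####

Derivation:
Click 1 (4,3) count=0: revealed 10 new [(3,0) (3,1) (3,2) (3,3) (3,4) (4,0) (4,1) (4,2) (4,3) (4,4)] -> total=10
Click 2 (2,2) count=4: revealed 1 new [(2,2)] -> total=11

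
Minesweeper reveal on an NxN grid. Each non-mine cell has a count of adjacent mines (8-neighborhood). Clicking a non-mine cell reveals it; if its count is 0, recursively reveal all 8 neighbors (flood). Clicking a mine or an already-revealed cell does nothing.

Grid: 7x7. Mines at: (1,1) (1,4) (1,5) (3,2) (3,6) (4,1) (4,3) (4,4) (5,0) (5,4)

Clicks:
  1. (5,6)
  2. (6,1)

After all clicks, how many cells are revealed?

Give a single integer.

Click 1 (5,6) count=0: revealed 6 new [(4,5) (4,6) (5,5) (5,6) (6,5) (6,6)] -> total=6
Click 2 (6,1) count=1: revealed 1 new [(6,1)] -> total=7

Answer: 7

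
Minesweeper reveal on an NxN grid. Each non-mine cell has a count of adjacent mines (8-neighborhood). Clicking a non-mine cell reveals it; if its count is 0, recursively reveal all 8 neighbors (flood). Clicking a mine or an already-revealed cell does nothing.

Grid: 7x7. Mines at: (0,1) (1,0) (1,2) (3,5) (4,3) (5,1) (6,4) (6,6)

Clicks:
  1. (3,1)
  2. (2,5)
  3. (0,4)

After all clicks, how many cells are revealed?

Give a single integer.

Click 1 (3,1) count=0: revealed 9 new [(2,0) (2,1) (2,2) (3,0) (3,1) (3,2) (4,0) (4,1) (4,2)] -> total=9
Click 2 (2,5) count=1: revealed 1 new [(2,5)] -> total=10
Click 3 (0,4) count=0: revealed 11 new [(0,3) (0,4) (0,5) (0,6) (1,3) (1,4) (1,5) (1,6) (2,3) (2,4) (2,6)] -> total=21

Answer: 21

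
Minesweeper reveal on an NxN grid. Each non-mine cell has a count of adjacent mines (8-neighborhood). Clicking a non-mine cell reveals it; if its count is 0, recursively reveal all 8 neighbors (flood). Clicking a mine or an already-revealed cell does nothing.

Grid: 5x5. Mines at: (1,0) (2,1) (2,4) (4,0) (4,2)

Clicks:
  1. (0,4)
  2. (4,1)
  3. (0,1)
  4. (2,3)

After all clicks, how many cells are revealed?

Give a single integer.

Answer: 10

Derivation:
Click 1 (0,4) count=0: revealed 8 new [(0,1) (0,2) (0,3) (0,4) (1,1) (1,2) (1,3) (1,4)] -> total=8
Click 2 (4,1) count=2: revealed 1 new [(4,1)] -> total=9
Click 3 (0,1) count=1: revealed 0 new [(none)] -> total=9
Click 4 (2,3) count=1: revealed 1 new [(2,3)] -> total=10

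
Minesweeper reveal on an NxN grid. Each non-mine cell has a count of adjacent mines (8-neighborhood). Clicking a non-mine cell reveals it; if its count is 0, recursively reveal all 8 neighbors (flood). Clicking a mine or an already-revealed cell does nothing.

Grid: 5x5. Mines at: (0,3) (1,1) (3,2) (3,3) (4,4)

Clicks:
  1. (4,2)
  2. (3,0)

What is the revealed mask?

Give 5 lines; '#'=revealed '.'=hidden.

Click 1 (4,2) count=2: revealed 1 new [(4,2)] -> total=1
Click 2 (3,0) count=0: revealed 6 new [(2,0) (2,1) (3,0) (3,1) (4,0) (4,1)] -> total=7

Answer: .....
.....
##...
##...
###..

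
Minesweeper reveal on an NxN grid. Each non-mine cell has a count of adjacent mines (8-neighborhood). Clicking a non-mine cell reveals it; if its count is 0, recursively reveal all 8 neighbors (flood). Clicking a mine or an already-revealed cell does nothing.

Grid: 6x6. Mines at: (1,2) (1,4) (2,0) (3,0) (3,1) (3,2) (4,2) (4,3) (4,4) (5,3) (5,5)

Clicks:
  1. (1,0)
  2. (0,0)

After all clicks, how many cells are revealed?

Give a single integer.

Answer: 4

Derivation:
Click 1 (1,0) count=1: revealed 1 new [(1,0)] -> total=1
Click 2 (0,0) count=0: revealed 3 new [(0,0) (0,1) (1,1)] -> total=4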